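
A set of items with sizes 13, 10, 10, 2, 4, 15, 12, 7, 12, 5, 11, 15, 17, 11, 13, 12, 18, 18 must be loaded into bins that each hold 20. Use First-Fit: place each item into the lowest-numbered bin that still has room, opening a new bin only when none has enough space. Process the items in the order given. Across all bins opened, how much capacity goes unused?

55

bin 1: place 13, 7 left
bin 2: place 10, 10 left
bin 2: place 10, 0 left
bin 1: place 2, 5 left
bin 1: place 4, 1 left
bin 3: place 15, 5 left
bin 4: place 12, 8 left
bin 4: place 7, 1 left
bin 5: place 12, 8 left
bin 3: place 5, 0 left
bin 6: place 11, 9 left
bin 7: place 15, 5 left
bin 8: place 17, 3 left
bin 9: place 11, 9 left
bin 10: place 13, 7 left
bin 11: place 12, 8 left
bin 12: place 18, 2 left
bin 13: place 18, 2 left
13 bins × 20 = 260; used 205; unused 55.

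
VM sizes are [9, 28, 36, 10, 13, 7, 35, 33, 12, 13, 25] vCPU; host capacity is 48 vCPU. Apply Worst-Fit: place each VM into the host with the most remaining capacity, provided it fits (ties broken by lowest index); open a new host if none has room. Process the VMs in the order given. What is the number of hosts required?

9 vCPU → host 1 (remaining 39 vCPU)
28 vCPU → host 1 (remaining 11 vCPU)
36 vCPU → host 2 (remaining 12 vCPU)
10 vCPU → host 2 (remaining 2 vCPU)
13 vCPU → host 3 (remaining 35 vCPU)
7 vCPU → host 3 (remaining 28 vCPU)
35 vCPU → host 4 (remaining 13 vCPU)
33 vCPU → host 5 (remaining 15 vCPU)
12 vCPU → host 3 (remaining 16 vCPU)
13 vCPU → host 3 (remaining 3 vCPU)
25 vCPU → host 6 (remaining 23 vCPU)
Final hosts: [9,28] [36,10] [13,7,12,13] [35] [33] [25].

6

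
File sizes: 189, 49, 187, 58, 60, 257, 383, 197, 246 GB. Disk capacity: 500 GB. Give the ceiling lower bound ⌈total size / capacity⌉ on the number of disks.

Total size = 189 + 49 + 187 + 58 + 60 + 257 + 383 + 197 + 246 = 1626 GB.
⌈1626 / 500⌉ = 4.

4 disks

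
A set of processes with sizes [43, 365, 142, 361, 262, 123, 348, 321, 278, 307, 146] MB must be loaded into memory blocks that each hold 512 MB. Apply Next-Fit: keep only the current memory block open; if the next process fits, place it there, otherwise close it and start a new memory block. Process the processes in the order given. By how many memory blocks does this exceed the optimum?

0

Next-Fit: [43,365] [142,361] [262,123] [348] [321] [278] [307,146] → 7 memory blocks.
7 processes exceed 256 MB (half the capacity), and no two of those can share a memory block, so at least 7 memory blocks are needed.
So 7 is already optimal.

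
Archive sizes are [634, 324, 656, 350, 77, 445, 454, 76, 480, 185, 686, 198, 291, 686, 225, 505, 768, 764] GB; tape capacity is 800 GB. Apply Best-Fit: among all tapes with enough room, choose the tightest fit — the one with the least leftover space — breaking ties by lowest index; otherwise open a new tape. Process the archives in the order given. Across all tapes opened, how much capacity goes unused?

tape 1: place 634 GB, 166 GB left
tape 2: place 324 GB, 476 GB left
tape 3: place 656 GB, 144 GB left
tape 2: place 350 GB, 126 GB left
tape 2: place 77 GB, 49 GB left
tape 4: place 445 GB, 355 GB left
tape 5: place 454 GB, 346 GB left
tape 3: place 76 GB, 68 GB left
tape 6: place 480 GB, 320 GB left
tape 6: place 185 GB, 135 GB left
tape 7: place 686 GB, 114 GB left
tape 5: place 198 GB, 148 GB left
tape 4: place 291 GB, 64 GB left
tape 8: place 686 GB, 114 GB left
tape 9: place 225 GB, 575 GB left
tape 9: place 505 GB, 70 GB left
tape 10: place 768 GB, 32 GB left
tape 11: place 764 GB, 36 GB left
11 tapes × 800 GB = 8800 GB; used 7804 GB; unused 996 GB.

996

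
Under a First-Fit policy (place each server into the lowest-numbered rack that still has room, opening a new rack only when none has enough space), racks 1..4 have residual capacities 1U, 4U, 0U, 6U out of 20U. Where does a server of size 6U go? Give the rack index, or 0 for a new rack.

Racks with room: rack 4 (6U).
The first with room is rack 4.

4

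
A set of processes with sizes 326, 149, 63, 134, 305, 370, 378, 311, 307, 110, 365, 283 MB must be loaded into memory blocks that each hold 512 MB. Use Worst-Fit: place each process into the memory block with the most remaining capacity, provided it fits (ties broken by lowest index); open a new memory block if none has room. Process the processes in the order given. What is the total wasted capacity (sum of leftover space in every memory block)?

995

memory block 1: place 326 MB, 186 MB left
memory block 1: place 149 MB, 37 MB left
memory block 2: place 63 MB, 449 MB left
memory block 2: place 134 MB, 315 MB left
memory block 2: place 305 MB, 10 MB left
memory block 3: place 370 MB, 142 MB left
memory block 4: place 378 MB, 134 MB left
memory block 5: place 311 MB, 201 MB left
memory block 6: place 307 MB, 205 MB left
memory block 6: place 110 MB, 95 MB left
memory block 7: place 365 MB, 147 MB left
memory block 8: place 283 MB, 229 MB left
8 memory blocks × 512 MB = 4096 MB; used 3101 MB; unused 995 MB.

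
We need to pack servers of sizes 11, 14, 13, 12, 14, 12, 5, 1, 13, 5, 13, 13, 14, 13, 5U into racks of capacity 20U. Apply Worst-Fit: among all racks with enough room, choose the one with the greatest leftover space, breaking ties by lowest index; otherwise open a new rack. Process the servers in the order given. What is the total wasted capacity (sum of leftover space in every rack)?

rack 1: place 11U, 9U left
rack 2: place 14U, 6U left
rack 3: place 13U, 7U left
rack 4: place 12U, 8U left
rack 5: place 14U, 6U left
rack 6: place 12U, 8U left
rack 1: place 5U, 4U left
rack 4: place 1U, 7U left
rack 7: place 13U, 7U left
rack 6: place 5U, 3U left
rack 8: place 13U, 7U left
rack 9: place 13U, 7U left
rack 10: place 14U, 6U left
rack 11: place 13U, 7U left
rack 3: place 5U, 2U left
11 racks × 20U = 220U; used 158U; unused 62U.

62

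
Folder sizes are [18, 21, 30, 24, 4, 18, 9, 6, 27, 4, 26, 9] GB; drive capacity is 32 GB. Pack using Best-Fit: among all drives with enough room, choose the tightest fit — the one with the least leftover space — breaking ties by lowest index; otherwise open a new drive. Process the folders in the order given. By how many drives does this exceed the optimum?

Best-Fit: [18,6] [21,9] [30] [24,4,4] [18,9] [27] [26] → 7 drives.
Total size 196 GB; any packing needs at least ⌈196/32⌉ = 7 drives.
So 7 is already optimal.

0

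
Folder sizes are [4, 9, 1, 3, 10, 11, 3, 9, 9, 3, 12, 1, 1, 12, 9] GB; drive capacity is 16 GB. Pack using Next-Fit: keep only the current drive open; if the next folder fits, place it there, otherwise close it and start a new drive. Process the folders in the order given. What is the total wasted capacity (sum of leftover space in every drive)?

31

Put 4 GB in drive 1; 12 GB remain.
Put 9 GB in drive 1; 3 GB remain.
Put 1 GB in drive 1; 2 GB remain.
Put 3 GB in drive 2; 13 GB remain.
Put 10 GB in drive 2; 3 GB remain.
Put 11 GB in drive 3; 5 GB remain.
Put 3 GB in drive 3; 2 GB remain.
Put 9 GB in drive 4; 7 GB remain.
Put 9 GB in drive 5; 7 GB remain.
Put 3 GB in drive 5; 4 GB remain.
Put 12 GB in drive 6; 4 GB remain.
Put 1 GB in drive 6; 3 GB remain.
Put 1 GB in drive 6; 2 GB remain.
Put 12 GB in drive 7; 4 GB remain.
Put 9 GB in drive 8; 7 GB remain.
8 drives × 16 GB = 128 GB; used 97 GB; unused 31 GB.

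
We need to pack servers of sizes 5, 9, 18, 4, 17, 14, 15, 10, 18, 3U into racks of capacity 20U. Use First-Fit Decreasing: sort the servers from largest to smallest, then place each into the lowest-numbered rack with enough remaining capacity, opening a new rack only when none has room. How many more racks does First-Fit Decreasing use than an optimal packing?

First-Fit Decreasing: [18] [18] [17,3] [15,5] [14,4] [10,9] → 6 racks.
Total size 113U; any packing needs at least ⌈113/20⌉ = 6 racks.
So 6 is already optimal.

0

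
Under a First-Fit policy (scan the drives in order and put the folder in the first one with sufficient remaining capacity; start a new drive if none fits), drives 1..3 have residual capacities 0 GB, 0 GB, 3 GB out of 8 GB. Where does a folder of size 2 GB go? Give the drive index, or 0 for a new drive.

3

Drives with room: drive 3 (3 GB).
The first with room is drive 3.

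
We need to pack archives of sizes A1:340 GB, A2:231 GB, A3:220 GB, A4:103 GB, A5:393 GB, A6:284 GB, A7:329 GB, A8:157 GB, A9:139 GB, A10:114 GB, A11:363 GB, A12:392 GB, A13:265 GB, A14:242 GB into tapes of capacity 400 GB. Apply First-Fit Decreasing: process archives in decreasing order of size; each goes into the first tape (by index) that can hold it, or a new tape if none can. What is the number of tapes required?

10

Sorted descending: 393, 392, 363, 340, 329, 284, 265, 242, 231, 220, 157, 139, 114, 103.
tape 1: place 393 GB, 7 GB left
tape 2: place 392 GB, 8 GB left
tape 3: place 363 GB, 37 GB left
tape 4: place 340 GB, 60 GB left
tape 5: place 329 GB, 71 GB left
tape 6: place 284 GB, 116 GB left
tape 7: place 265 GB, 135 GB left
tape 8: place 242 GB, 158 GB left
tape 9: place 231 GB, 169 GB left
tape 10: place 220 GB, 180 GB left
tape 8: place 157 GB, 1 GB left
tape 9: place 139 GB, 30 GB left
tape 6: place 114 GB, 2 GB left
tape 7: place 103 GB, 32 GB left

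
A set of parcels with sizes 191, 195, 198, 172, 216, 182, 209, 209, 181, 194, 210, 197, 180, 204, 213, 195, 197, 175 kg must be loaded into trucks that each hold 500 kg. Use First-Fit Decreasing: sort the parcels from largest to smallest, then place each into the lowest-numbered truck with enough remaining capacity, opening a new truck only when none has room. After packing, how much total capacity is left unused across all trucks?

Sorted descending: 216, 213, 210, 209, 209, 204, 198, 197, 197, 195, 195, 194, 191, 182, 181, 180, 175, 172.
truck 1: place 216 kg, 284 kg left
truck 1: place 213 kg, 71 kg left
truck 2: place 210 kg, 290 kg left
truck 2: place 209 kg, 81 kg left
truck 3: place 209 kg, 291 kg left
truck 3: place 204 kg, 87 kg left
truck 4: place 198 kg, 302 kg left
truck 4: place 197 kg, 105 kg left
truck 5: place 197 kg, 303 kg left
truck 5: place 195 kg, 108 kg left
truck 6: place 195 kg, 305 kg left
truck 6: place 194 kg, 111 kg left
truck 7: place 191 kg, 309 kg left
truck 7: place 182 kg, 127 kg left
truck 8: place 181 kg, 319 kg left
truck 8: place 180 kg, 139 kg left
truck 9: place 175 kg, 325 kg left
truck 9: place 172 kg, 153 kg left
9 trucks × 500 kg = 4500 kg; used 3518 kg; unused 982 kg.

982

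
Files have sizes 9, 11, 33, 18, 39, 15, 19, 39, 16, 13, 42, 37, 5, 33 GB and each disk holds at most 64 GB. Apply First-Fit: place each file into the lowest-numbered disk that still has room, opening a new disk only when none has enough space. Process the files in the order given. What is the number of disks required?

7

9 GB → disk 1 (remaining 55 GB)
11 GB → disk 1 (remaining 44 GB)
33 GB → disk 1 (remaining 11 GB)
18 GB → disk 2 (remaining 46 GB)
39 GB → disk 2 (remaining 7 GB)
15 GB → disk 3 (remaining 49 GB)
19 GB → disk 3 (remaining 30 GB)
39 GB → disk 4 (remaining 25 GB)
16 GB → disk 3 (remaining 14 GB)
13 GB → disk 3 (remaining 1 GB)
42 GB → disk 5 (remaining 22 GB)
37 GB → disk 6 (remaining 27 GB)
5 GB → disk 1 (remaining 6 GB)
33 GB → disk 7 (remaining 31 GB)
Final disks: [9,11,33,5] [18,39] [15,19,16,13] [39] [42] [37] [33].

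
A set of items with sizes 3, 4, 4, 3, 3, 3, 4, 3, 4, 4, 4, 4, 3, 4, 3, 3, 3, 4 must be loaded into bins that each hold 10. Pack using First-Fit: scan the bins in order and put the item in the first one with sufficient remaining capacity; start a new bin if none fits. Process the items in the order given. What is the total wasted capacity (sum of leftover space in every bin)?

7

bin 1: place 3, 7 left
bin 1: place 4, 3 left
bin 2: place 4, 6 left
bin 1: place 3, 0 left
bin 2: place 3, 3 left
bin 2: place 3, 0 left
bin 3: place 4, 6 left
bin 3: place 3, 3 left
bin 4: place 4, 6 left
bin 4: place 4, 2 left
bin 5: place 4, 6 left
bin 5: place 4, 2 left
bin 3: place 3, 0 left
bin 6: place 4, 6 left
bin 6: place 3, 3 left
bin 6: place 3, 0 left
bin 7: place 3, 7 left
bin 7: place 4, 3 left
7 bins × 10 = 70; used 63; unused 7.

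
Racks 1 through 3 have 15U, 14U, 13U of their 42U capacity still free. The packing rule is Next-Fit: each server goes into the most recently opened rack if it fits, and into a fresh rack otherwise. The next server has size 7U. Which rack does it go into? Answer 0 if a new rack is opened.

3

Next-Fit only looks at rack 3, which has 13U free.
7U fits there.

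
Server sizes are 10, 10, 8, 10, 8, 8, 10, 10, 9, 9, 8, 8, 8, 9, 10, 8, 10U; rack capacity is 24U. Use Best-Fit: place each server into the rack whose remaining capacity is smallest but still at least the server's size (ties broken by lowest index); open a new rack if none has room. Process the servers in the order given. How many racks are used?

10U → rack 1 (remaining 14U)
10U → rack 1 (remaining 4U)
8U → rack 2 (remaining 16U)
10U → rack 2 (remaining 6U)
8U → rack 3 (remaining 16U)
8U → rack 3 (remaining 8U)
10U → rack 4 (remaining 14U)
10U → rack 4 (remaining 4U)
9U → rack 5 (remaining 15U)
9U → rack 5 (remaining 6U)
8U → rack 3 (remaining 0U)
8U → rack 6 (remaining 16U)
8U → rack 6 (remaining 8U)
9U → rack 7 (remaining 15U)
10U → rack 7 (remaining 5U)
8U → rack 6 (remaining 0U)
10U → rack 8 (remaining 14U)
Final racks: [10,10] [8,10] [8,8,8] [10,10] [9,9] [8,8,8] [9,10] [10].

8 racks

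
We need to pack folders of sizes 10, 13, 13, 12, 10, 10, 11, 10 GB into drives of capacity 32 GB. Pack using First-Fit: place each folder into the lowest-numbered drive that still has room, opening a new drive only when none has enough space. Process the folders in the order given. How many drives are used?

Put 10 GB in drive 1; 22 GB remain.
Put 13 GB in drive 1; 9 GB remain.
Put 13 GB in drive 2; 19 GB remain.
Put 12 GB in drive 2; 7 GB remain.
Put 10 GB in drive 3; 22 GB remain.
Put 10 GB in drive 3; 12 GB remain.
Put 11 GB in drive 3; 1 GB remain.
Put 10 GB in drive 4; 22 GB remain.

4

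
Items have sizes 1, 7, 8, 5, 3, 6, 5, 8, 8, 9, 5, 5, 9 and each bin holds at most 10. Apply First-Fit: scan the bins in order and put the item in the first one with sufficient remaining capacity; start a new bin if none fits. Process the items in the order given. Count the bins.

10

1 → bin 1 (remaining 9)
7 → bin 1 (remaining 2)
8 → bin 2 (remaining 2)
5 → bin 3 (remaining 5)
3 → bin 3 (remaining 2)
6 → bin 4 (remaining 4)
5 → bin 5 (remaining 5)
8 → bin 6 (remaining 2)
8 → bin 7 (remaining 2)
9 → bin 8 (remaining 1)
5 → bin 5 (remaining 0)
5 → bin 9 (remaining 5)
9 → bin 10 (remaining 1)
Final bins: [1,7] [8] [5,3] [6] [5,5] [8] [8] [9] [5] [9].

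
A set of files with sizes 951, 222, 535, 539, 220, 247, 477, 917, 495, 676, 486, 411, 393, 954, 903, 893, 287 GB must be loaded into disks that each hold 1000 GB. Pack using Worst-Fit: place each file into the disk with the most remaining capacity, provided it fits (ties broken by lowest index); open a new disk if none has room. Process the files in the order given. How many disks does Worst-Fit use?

11

951 GB → disk 1 (remaining 49 GB)
222 GB → disk 2 (remaining 778 GB)
535 GB → disk 2 (remaining 243 GB)
539 GB → disk 3 (remaining 461 GB)
220 GB → disk 3 (remaining 241 GB)
247 GB → disk 4 (remaining 753 GB)
477 GB → disk 4 (remaining 276 GB)
917 GB → disk 5 (remaining 83 GB)
495 GB → disk 6 (remaining 505 GB)
676 GB → disk 7 (remaining 324 GB)
486 GB → disk 6 (remaining 19 GB)
411 GB → disk 8 (remaining 589 GB)
393 GB → disk 8 (remaining 196 GB)
954 GB → disk 9 (remaining 46 GB)
903 GB → disk 10 (remaining 97 GB)
893 GB → disk 11 (remaining 107 GB)
287 GB → disk 7 (remaining 37 GB)
Final disks: [951] [222,535] [539,220] [247,477] [917] [495,486] [676,287] [411,393] [954] [903] [893].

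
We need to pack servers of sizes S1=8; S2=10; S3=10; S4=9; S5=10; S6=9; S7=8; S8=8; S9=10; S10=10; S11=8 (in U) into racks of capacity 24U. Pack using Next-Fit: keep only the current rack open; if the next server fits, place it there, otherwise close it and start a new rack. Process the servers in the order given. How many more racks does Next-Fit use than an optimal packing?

1

Next-Fit: [8,10] [10,9] [10,9] [8,8] [10,10] [8] → 6 racks.
Total size 100U; any packing needs at least ⌈100/24⌉ = 5 racks.
An optimal packing achieves that bound: [10,10] [10,10] [10,9] [9,8] [8,8,8] → 5 racks.
Excess: 6 − 5 = 1.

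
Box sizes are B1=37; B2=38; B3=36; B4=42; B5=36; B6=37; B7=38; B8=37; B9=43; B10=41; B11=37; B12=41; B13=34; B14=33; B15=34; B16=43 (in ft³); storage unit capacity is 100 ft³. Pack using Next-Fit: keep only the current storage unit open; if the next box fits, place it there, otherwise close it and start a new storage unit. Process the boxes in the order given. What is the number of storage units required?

B1 (37 ft³) → storage unit 1 (remaining 63 ft³)
B2 (38 ft³) → storage unit 1 (remaining 25 ft³)
B3 (36 ft³) → storage unit 2 (remaining 64 ft³)
B4 (42 ft³) → storage unit 2 (remaining 22 ft³)
B5 (36 ft³) → storage unit 3 (remaining 64 ft³)
B6 (37 ft³) → storage unit 3 (remaining 27 ft³)
B7 (38 ft³) → storage unit 4 (remaining 62 ft³)
B8 (37 ft³) → storage unit 4 (remaining 25 ft³)
B9 (43 ft³) → storage unit 5 (remaining 57 ft³)
B10 (41 ft³) → storage unit 5 (remaining 16 ft³)
B11 (37 ft³) → storage unit 6 (remaining 63 ft³)
B12 (41 ft³) → storage unit 6 (remaining 22 ft³)
B13 (34 ft³) → storage unit 7 (remaining 66 ft³)
B14 (33 ft³) → storage unit 7 (remaining 33 ft³)
B15 (34 ft³) → storage unit 8 (remaining 66 ft³)
B16 (43 ft³) → storage unit 8 (remaining 23 ft³)

8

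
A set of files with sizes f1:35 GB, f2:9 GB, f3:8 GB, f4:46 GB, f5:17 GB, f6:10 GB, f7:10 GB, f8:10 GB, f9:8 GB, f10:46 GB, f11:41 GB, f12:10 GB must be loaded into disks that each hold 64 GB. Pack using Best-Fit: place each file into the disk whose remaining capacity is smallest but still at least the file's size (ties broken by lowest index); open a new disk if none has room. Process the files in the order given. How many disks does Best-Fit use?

disk 1: place f1 (35 GB), 29 GB left
disk 1: place f2 (9 GB), 20 GB left
disk 1: place f3 (8 GB), 12 GB left
disk 2: place f4 (46 GB), 18 GB left
disk 2: place f5 (17 GB), 1 GB left
disk 1: place f6 (10 GB), 2 GB left
disk 3: place f7 (10 GB), 54 GB left
disk 3: place f8 (10 GB), 44 GB left
disk 3: place f9 (8 GB), 36 GB left
disk 4: place f10 (46 GB), 18 GB left
disk 5: place f11 (41 GB), 23 GB left
disk 4: place f12 (10 GB), 8 GB left

5 disks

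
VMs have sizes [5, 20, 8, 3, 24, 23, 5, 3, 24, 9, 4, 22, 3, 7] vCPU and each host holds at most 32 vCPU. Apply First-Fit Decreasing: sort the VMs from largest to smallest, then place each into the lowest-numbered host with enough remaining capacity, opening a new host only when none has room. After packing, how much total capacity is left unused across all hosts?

Sorted descending: 24, 24, 23, 22, 20, 9, 8, 7, 5, 5, 4, 3, 3, 3.
Put 24 vCPU in host 1; 8 vCPU remain.
Put 24 vCPU in host 2; 8 vCPU remain.
Put 23 vCPU in host 3; 9 vCPU remain.
Put 22 vCPU in host 4; 10 vCPU remain.
Put 20 vCPU in host 5; 12 vCPU remain.
Put 9 vCPU in host 3; 0 vCPU remain.
Put 8 vCPU in host 1; 0 vCPU remain.
Put 7 vCPU in host 2; 1 vCPU remain.
Put 5 vCPU in host 4; 5 vCPU remain.
Put 5 vCPU in host 4; 0 vCPU remain.
Put 4 vCPU in host 5; 8 vCPU remain.
Put 3 vCPU in host 5; 5 vCPU remain.
Put 3 vCPU in host 5; 2 vCPU remain.
Put 3 vCPU in host 6; 29 vCPU remain.
6 hosts × 32 vCPU = 192 vCPU; used 160 vCPU; unused 32 vCPU.

32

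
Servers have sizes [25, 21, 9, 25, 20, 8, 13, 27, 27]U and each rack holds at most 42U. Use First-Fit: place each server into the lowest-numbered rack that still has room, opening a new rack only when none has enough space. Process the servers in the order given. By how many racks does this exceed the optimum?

First-Fit: [25,9,8] [21,20] [25,13] [27] [27] → 5 racks.
Total size 175U; any packing needs at least ⌈175/42⌉ = 5 racks.
So 5 is already optimal.

0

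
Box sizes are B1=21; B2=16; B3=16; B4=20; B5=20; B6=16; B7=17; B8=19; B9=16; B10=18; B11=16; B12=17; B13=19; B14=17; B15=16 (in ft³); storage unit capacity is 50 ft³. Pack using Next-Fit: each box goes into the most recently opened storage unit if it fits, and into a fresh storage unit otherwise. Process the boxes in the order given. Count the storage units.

7

storage unit 1: place B1 (21 ft³), 29 ft³ left
storage unit 1: place B2 (16 ft³), 13 ft³ left
storage unit 2: place B3 (16 ft³), 34 ft³ left
storage unit 2: place B4 (20 ft³), 14 ft³ left
storage unit 3: place B5 (20 ft³), 30 ft³ left
storage unit 3: place B6 (16 ft³), 14 ft³ left
storage unit 4: place B7 (17 ft³), 33 ft³ left
storage unit 4: place B8 (19 ft³), 14 ft³ left
storage unit 5: place B9 (16 ft³), 34 ft³ left
storage unit 5: place B10 (18 ft³), 16 ft³ left
storage unit 5: place B11 (16 ft³), 0 ft³ left
storage unit 6: place B12 (17 ft³), 33 ft³ left
storage unit 6: place B13 (19 ft³), 14 ft³ left
storage unit 7: place B14 (17 ft³), 33 ft³ left
storage unit 7: place B15 (16 ft³), 17 ft³ left
Final storage units: [21,16] [16,20] [20,16] [17,19] [16,18,16] [17,19] [17,16].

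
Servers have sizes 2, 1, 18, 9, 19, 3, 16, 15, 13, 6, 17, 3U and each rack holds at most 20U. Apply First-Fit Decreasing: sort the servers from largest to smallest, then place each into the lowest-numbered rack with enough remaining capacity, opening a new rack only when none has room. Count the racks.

7

Sorted descending: 19, 18, 17, 16, 15, 13, 9, 6, 3, 3, 2, 1.
rack 1: place 19U, 1U left
rack 2: place 18U, 2U left
rack 3: place 17U, 3U left
rack 4: place 16U, 4U left
rack 5: place 15U, 5U left
rack 6: place 13U, 7U left
rack 7: place 9U, 11U left
rack 6: place 6U, 1U left
rack 3: place 3U, 0U left
rack 4: place 3U, 1U left
rack 2: place 2U, 0U left
rack 1: place 1U, 0U left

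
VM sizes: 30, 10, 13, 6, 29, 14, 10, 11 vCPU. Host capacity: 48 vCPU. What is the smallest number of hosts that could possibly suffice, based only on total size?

Total size = 30 + 10 + 13 + 6 + 29 + 14 + 10 + 11 = 123 vCPU.
⌈123 / 48⌉ = 3.

3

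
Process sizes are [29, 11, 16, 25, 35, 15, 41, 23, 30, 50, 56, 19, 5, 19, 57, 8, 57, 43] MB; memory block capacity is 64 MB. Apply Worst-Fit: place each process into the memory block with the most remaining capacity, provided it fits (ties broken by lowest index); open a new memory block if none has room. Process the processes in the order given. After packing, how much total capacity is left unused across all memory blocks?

101

29 MB → memory block 1 (remaining 35 MB)
11 MB → memory block 1 (remaining 24 MB)
16 MB → memory block 1 (remaining 8 MB)
25 MB → memory block 2 (remaining 39 MB)
35 MB → memory block 2 (remaining 4 MB)
15 MB → memory block 3 (remaining 49 MB)
41 MB → memory block 3 (remaining 8 MB)
23 MB → memory block 4 (remaining 41 MB)
30 MB → memory block 4 (remaining 11 MB)
50 MB → memory block 5 (remaining 14 MB)
56 MB → memory block 6 (remaining 8 MB)
19 MB → memory block 7 (remaining 45 MB)
5 MB → memory block 7 (remaining 40 MB)
19 MB → memory block 7 (remaining 21 MB)
57 MB → memory block 8 (remaining 7 MB)
8 MB → memory block 7 (remaining 13 MB)
57 MB → memory block 9 (remaining 7 MB)
43 MB → memory block 10 (remaining 21 MB)
10 memory blocks × 64 MB = 640 MB; used 539 MB; unused 101 MB.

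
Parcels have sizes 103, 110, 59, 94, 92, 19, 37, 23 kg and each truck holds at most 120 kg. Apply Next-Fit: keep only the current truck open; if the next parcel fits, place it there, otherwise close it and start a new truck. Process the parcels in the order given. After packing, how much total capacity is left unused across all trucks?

truck 1: place 103 kg, 17 kg left
truck 2: place 110 kg, 10 kg left
truck 3: place 59 kg, 61 kg left
truck 4: place 94 kg, 26 kg left
truck 5: place 92 kg, 28 kg left
truck 5: place 19 kg, 9 kg left
truck 6: place 37 kg, 83 kg left
truck 6: place 23 kg, 60 kg left
6 trucks × 120 kg = 720 kg; used 537 kg; unused 183 kg.

183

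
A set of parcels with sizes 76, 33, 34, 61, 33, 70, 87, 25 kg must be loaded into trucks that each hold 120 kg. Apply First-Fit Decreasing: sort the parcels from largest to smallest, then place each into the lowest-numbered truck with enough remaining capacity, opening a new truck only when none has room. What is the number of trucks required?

4 trucks

Sorted descending: 87, 76, 70, 61, 34, 33, 33, 25.
87 kg → truck 1 (remaining 33 kg)
76 kg → truck 2 (remaining 44 kg)
70 kg → truck 3 (remaining 50 kg)
61 kg → truck 4 (remaining 59 kg)
34 kg → truck 2 (remaining 10 kg)
33 kg → truck 1 (remaining 0 kg)
33 kg → truck 3 (remaining 17 kg)
25 kg → truck 4 (remaining 34 kg)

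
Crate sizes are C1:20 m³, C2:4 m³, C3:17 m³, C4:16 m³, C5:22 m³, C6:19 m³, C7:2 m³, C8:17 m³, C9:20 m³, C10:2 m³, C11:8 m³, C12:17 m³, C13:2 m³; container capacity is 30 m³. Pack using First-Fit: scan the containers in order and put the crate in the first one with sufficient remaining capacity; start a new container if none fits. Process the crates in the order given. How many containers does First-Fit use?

8 containers

C1 (20 m³) → container 1 (remaining 10 m³)
C2 (4 m³) → container 1 (remaining 6 m³)
C3 (17 m³) → container 2 (remaining 13 m³)
C4 (16 m³) → container 3 (remaining 14 m³)
C5 (22 m³) → container 4 (remaining 8 m³)
C6 (19 m³) → container 5 (remaining 11 m³)
C7 (2 m³) → container 1 (remaining 4 m³)
C8 (17 m³) → container 6 (remaining 13 m³)
C9 (20 m³) → container 7 (remaining 10 m³)
C10 (2 m³) → container 1 (remaining 2 m³)
C11 (8 m³) → container 2 (remaining 5 m³)
C12 (17 m³) → container 8 (remaining 13 m³)
C13 (2 m³) → container 1 (remaining 0 m³)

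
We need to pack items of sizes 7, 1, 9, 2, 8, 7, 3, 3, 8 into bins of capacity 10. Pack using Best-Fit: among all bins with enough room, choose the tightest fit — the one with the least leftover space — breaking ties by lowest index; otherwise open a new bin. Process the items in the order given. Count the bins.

6 bins

bin 1: place 7, 3 left
bin 1: place 1, 2 left
bin 2: place 9, 1 left
bin 1: place 2, 0 left
bin 3: place 8, 2 left
bin 4: place 7, 3 left
bin 4: place 3, 0 left
bin 5: place 3, 7 left
bin 6: place 8, 2 left
Final bins: [7,1,2] [9] [8] [7,3] [3] [8].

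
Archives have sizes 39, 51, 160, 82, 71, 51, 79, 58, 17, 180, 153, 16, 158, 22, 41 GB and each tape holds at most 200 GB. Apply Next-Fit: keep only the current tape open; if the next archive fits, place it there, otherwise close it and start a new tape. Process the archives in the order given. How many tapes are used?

39 GB → tape 1 (remaining 161 GB)
51 GB → tape 1 (remaining 110 GB)
160 GB → tape 2 (remaining 40 GB)
82 GB → tape 3 (remaining 118 GB)
71 GB → tape 3 (remaining 47 GB)
51 GB → tape 4 (remaining 149 GB)
79 GB → tape 4 (remaining 70 GB)
58 GB → tape 4 (remaining 12 GB)
17 GB → tape 5 (remaining 183 GB)
180 GB → tape 5 (remaining 3 GB)
153 GB → tape 6 (remaining 47 GB)
16 GB → tape 6 (remaining 31 GB)
158 GB → tape 7 (remaining 42 GB)
22 GB → tape 7 (remaining 20 GB)
41 GB → tape 8 (remaining 159 GB)
Final tapes: [39,51] [160] [82,71] [51,79,58] [17,180] [153,16] [158,22] [41].

8 tapes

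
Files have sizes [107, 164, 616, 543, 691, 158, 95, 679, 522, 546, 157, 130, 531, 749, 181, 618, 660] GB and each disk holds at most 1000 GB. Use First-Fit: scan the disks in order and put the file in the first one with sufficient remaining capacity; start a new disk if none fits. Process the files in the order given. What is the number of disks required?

10 disks

Put 107 GB in disk 1; 893 GB remain.
Put 164 GB in disk 1; 729 GB remain.
Put 616 GB in disk 1; 113 GB remain.
Put 543 GB in disk 2; 457 GB remain.
Put 691 GB in disk 3; 309 GB remain.
Put 158 GB in disk 2; 299 GB remain.
Put 95 GB in disk 1; 18 GB remain.
Put 679 GB in disk 4; 321 GB remain.
Put 522 GB in disk 5; 478 GB remain.
Put 546 GB in disk 6; 454 GB remain.
Put 157 GB in disk 2; 142 GB remain.
Put 130 GB in disk 2; 12 GB remain.
Put 531 GB in disk 7; 469 GB remain.
Put 749 GB in disk 8; 251 GB remain.
Put 181 GB in disk 3; 128 GB remain.
Put 618 GB in disk 9; 382 GB remain.
Put 660 GB in disk 10; 340 GB remain.
Final disks: [107,164,616,95] [543,158,157,130] [691,181] [679] [522] [546] [531] [749] [618] [660].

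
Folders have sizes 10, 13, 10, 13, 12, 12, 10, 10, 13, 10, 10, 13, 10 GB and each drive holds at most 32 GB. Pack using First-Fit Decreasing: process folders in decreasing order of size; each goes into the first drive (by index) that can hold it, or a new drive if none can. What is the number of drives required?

Sorted descending: 13, 13, 13, 13, 12, 12, 10, 10, 10, 10, 10, 10, 10.
13 GB → drive 1 (remaining 19 GB)
13 GB → drive 1 (remaining 6 GB)
13 GB → drive 2 (remaining 19 GB)
13 GB → drive 2 (remaining 6 GB)
12 GB → drive 3 (remaining 20 GB)
12 GB → drive 3 (remaining 8 GB)
10 GB → drive 4 (remaining 22 GB)
10 GB → drive 4 (remaining 12 GB)
10 GB → drive 4 (remaining 2 GB)
10 GB → drive 5 (remaining 22 GB)
10 GB → drive 5 (remaining 12 GB)
10 GB → drive 5 (remaining 2 GB)
10 GB → drive 6 (remaining 22 GB)

6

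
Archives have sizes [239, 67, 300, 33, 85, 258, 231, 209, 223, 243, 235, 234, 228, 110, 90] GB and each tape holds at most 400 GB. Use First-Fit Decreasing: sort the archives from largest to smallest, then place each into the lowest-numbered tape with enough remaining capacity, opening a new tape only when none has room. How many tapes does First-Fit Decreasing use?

Sorted descending: 300, 258, 243, 239, 235, 234, 231, 228, 223, 209, 110, 90, 85, 67, 33.
tape 1: place 300 GB, 100 GB left
tape 2: place 258 GB, 142 GB left
tape 3: place 243 GB, 157 GB left
tape 4: place 239 GB, 161 GB left
tape 5: place 235 GB, 165 GB left
tape 6: place 234 GB, 166 GB left
tape 7: place 231 GB, 169 GB left
tape 8: place 228 GB, 172 GB left
tape 9: place 223 GB, 177 GB left
tape 10: place 209 GB, 191 GB left
tape 2: place 110 GB, 32 GB left
tape 1: place 90 GB, 10 GB left
tape 3: place 85 GB, 72 GB left
tape 3: place 67 GB, 5 GB left
tape 4: place 33 GB, 128 GB left
Final tapes: [300,90] [258,110] [243,85,67] [239,33] [235] [234] [231] [228] [223] [209].

10 tapes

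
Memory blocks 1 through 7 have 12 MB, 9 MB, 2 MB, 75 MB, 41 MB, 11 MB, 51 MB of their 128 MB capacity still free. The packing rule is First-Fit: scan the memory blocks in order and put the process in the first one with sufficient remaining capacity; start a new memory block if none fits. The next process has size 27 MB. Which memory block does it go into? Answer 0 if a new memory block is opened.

Memory blocks with room: memory block 4 (75 MB), memory block 5 (41 MB), memory block 7 (51 MB).
The first with room is memory block 4.

4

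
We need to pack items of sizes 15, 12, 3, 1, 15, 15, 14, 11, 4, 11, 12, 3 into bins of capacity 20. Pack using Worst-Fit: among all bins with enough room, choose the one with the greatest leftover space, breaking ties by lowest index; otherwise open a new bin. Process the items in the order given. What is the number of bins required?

bin 1: place 15, 5 left
bin 2: place 12, 8 left
bin 2: place 3, 5 left
bin 1: place 1, 4 left
bin 3: place 15, 5 left
bin 4: place 15, 5 left
bin 5: place 14, 6 left
bin 6: place 11, 9 left
bin 6: place 4, 5 left
bin 7: place 11, 9 left
bin 8: place 12, 8 left
bin 7: place 3, 6 left
Final bins: [15,1] [12,3] [15] [15] [14] [11,4] [11,3] [12].

8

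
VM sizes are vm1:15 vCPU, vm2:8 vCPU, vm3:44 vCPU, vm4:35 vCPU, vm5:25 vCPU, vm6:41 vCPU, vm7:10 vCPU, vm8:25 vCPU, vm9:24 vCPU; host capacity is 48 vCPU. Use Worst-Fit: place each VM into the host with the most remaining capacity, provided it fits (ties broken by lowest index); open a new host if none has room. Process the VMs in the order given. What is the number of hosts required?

6 hosts

vm1 (15 vCPU) → host 1 (remaining 33 vCPU)
vm2 (8 vCPU) → host 1 (remaining 25 vCPU)
vm3 (44 vCPU) → host 2 (remaining 4 vCPU)
vm4 (35 vCPU) → host 3 (remaining 13 vCPU)
vm5 (25 vCPU) → host 1 (remaining 0 vCPU)
vm6 (41 vCPU) → host 4 (remaining 7 vCPU)
vm7 (10 vCPU) → host 3 (remaining 3 vCPU)
vm8 (25 vCPU) → host 5 (remaining 23 vCPU)
vm9 (24 vCPU) → host 6 (remaining 24 vCPU)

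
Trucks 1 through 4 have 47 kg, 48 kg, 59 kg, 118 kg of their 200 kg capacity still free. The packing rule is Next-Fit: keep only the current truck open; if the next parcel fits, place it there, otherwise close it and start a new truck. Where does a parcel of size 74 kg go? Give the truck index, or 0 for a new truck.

Next-Fit only looks at truck 4, which has 118 kg free.
74 kg fits there.

4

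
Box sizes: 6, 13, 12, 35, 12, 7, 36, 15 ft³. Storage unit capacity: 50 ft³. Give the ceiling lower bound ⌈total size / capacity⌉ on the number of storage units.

Total size = 6 + 13 + 12 + 35 + 12 + 7 + 36 + 15 = 136 ft³.
⌈136 / 50⌉ = 3.

3 storage units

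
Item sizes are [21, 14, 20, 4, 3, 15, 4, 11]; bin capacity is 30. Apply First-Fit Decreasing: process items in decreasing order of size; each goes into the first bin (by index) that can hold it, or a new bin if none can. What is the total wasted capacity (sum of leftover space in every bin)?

28

Sorted descending: 21, 20, 15, 14, 11, 4, 4, 3.
21 → bin 1 (remaining 9)
20 → bin 2 (remaining 10)
15 → bin 3 (remaining 15)
14 → bin 3 (remaining 1)
11 → bin 4 (remaining 19)
4 → bin 1 (remaining 5)
4 → bin 1 (remaining 1)
3 → bin 2 (remaining 7)
4 bins × 30 = 120; used 92; unused 28.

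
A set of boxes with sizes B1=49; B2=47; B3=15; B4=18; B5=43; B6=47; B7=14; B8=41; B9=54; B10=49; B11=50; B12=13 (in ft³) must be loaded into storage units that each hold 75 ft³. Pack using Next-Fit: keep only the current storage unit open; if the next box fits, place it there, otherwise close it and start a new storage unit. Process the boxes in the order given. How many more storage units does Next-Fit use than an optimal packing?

Next-Fit: [49] [47,15] [18,43] [47,14] [41] [54] [49] [50,13] → 8 storage units.
8 boxes exceed 37.5 ft³ (half the capacity), and no two of those can share a storage unit, so at least 8 storage units are needed.
So 8 is already optimal.

0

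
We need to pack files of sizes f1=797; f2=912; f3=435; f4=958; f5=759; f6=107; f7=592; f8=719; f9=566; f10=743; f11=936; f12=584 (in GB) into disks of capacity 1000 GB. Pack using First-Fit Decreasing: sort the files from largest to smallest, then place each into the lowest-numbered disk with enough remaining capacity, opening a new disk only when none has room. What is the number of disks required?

Sorted descending: 958, 936, 912, 797, 759, 743, 719, 592, 584, 566, 435, 107.
disk 1: place 958 GB, 42 GB left
disk 2: place 936 GB, 64 GB left
disk 3: place 912 GB, 88 GB left
disk 4: place 797 GB, 203 GB left
disk 5: place 759 GB, 241 GB left
disk 6: place 743 GB, 257 GB left
disk 7: place 719 GB, 281 GB left
disk 8: place 592 GB, 408 GB left
disk 9: place 584 GB, 416 GB left
disk 10: place 566 GB, 434 GB left
disk 11: place 435 GB, 565 GB left
disk 4: place 107 GB, 96 GB left

11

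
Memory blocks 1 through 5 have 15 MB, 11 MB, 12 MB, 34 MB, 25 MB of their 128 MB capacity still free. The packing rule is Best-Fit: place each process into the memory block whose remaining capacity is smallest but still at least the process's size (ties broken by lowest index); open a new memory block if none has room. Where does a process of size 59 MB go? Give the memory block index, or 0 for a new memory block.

0

No memory block has ≥ 59 MB free, so a new memory block is opened.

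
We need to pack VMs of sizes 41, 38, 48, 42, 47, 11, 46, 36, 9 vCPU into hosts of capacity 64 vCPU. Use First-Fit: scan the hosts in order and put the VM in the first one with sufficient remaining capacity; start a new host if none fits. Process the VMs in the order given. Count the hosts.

7

host 1: place 41 vCPU, 23 vCPU left
host 2: place 38 vCPU, 26 vCPU left
host 3: place 48 vCPU, 16 vCPU left
host 4: place 42 vCPU, 22 vCPU left
host 5: place 47 vCPU, 17 vCPU left
host 1: place 11 vCPU, 12 vCPU left
host 6: place 46 vCPU, 18 vCPU left
host 7: place 36 vCPU, 28 vCPU left
host 1: place 9 vCPU, 3 vCPU left
Final hosts: [41,11,9] [38] [48] [42] [47] [46] [36].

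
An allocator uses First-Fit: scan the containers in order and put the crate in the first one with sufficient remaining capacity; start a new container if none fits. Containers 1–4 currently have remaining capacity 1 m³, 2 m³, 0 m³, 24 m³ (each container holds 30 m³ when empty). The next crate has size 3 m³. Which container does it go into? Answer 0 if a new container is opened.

Containers with room: container 4 (24 m³).
The first with room is container 4.

4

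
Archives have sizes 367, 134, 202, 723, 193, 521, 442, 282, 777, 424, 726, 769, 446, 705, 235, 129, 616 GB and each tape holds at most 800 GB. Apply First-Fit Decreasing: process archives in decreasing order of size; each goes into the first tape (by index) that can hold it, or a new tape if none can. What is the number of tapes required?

11 tapes

Sorted descending: 777, 769, 726, 723, 705, 616, 521, 446, 442, 424, 367, 282, 235, 202, 193, 134, 129.
tape 1: place 777 GB, 23 GB left
tape 2: place 769 GB, 31 GB left
tape 3: place 726 GB, 74 GB left
tape 4: place 723 GB, 77 GB left
tape 5: place 705 GB, 95 GB left
tape 6: place 616 GB, 184 GB left
tape 7: place 521 GB, 279 GB left
tape 8: place 446 GB, 354 GB left
tape 9: place 442 GB, 358 GB left
tape 10: place 424 GB, 376 GB left
tape 10: place 367 GB, 9 GB left
tape 8: place 282 GB, 72 GB left
tape 7: place 235 GB, 44 GB left
tape 9: place 202 GB, 156 GB left
tape 11: place 193 GB, 607 GB left
tape 6: place 134 GB, 50 GB left
tape 9: place 129 GB, 27 GB left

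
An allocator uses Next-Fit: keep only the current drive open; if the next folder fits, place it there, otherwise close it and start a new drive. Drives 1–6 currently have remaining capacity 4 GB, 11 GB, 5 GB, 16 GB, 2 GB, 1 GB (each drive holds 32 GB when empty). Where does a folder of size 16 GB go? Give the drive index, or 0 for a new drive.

0

Next-Fit only looks at drive 6, which has 1 GB free.
16 GB does not fit, so a new drive is opened.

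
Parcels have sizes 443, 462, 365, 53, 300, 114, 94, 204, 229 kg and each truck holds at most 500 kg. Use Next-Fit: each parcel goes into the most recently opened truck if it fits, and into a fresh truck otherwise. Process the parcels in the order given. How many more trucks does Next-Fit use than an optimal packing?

Next-Fit: [443] [462] [365,53] [300,114] [94,204] [229] → 6 trucks.
Total size 2264 kg; any packing needs at least ⌈2264/500⌉ = 5 trucks.
An optimal packing achieves that bound: [462] [443,53] [365,114] [300,94] [229,204] → 5 trucks.
Excess: 6 − 5 = 1.

1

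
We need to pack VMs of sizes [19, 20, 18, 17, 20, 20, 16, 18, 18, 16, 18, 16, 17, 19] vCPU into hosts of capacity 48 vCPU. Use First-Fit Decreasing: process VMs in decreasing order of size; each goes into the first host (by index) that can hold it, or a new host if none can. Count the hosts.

7

Sorted descending: 20, 20, 20, 19, 19, 18, 18, 18, 18, 17, 17, 16, 16, 16.
20 vCPU → host 1 (remaining 28 vCPU)
20 vCPU → host 1 (remaining 8 vCPU)
20 vCPU → host 2 (remaining 28 vCPU)
19 vCPU → host 2 (remaining 9 vCPU)
19 vCPU → host 3 (remaining 29 vCPU)
18 vCPU → host 3 (remaining 11 vCPU)
18 vCPU → host 4 (remaining 30 vCPU)
18 vCPU → host 4 (remaining 12 vCPU)
18 vCPU → host 5 (remaining 30 vCPU)
17 vCPU → host 5 (remaining 13 vCPU)
17 vCPU → host 6 (remaining 31 vCPU)
16 vCPU → host 6 (remaining 15 vCPU)
16 vCPU → host 7 (remaining 32 vCPU)
16 vCPU → host 7 (remaining 16 vCPU)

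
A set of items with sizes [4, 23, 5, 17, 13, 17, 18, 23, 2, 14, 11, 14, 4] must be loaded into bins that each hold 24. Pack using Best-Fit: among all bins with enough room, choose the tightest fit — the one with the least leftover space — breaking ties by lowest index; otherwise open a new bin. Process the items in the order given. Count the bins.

9

Put 4 in bin 1; 20 remain.
Put 23 in bin 2; 1 remain.
Put 5 in bin 1; 15 remain.
Put 17 in bin 3; 7 remain.
Put 13 in bin 1; 2 remain.
Put 17 in bin 4; 7 remain.
Put 18 in bin 5; 6 remain.
Put 23 in bin 6; 1 remain.
Put 2 in bin 1; 0 remain.
Put 14 in bin 7; 10 remain.
Put 11 in bin 8; 13 remain.
Put 14 in bin 9; 10 remain.
Put 4 in bin 5; 2 remain.
Final bins: [4,5,13,2] [23] [17] [17] [18,4] [23] [14] [11] [14].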